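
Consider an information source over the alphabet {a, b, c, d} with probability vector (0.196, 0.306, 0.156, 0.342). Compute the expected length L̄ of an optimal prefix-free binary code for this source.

2 bits/symbol

Repeatedly combine the two least-probable nodes; the expected code length is the sum of the merged weights.
merge 39/250 + 49/250 → 44/125
merge 153/500 + 171/500 → 81/125
merge 44/125 + 81/125 → 1
L = 44/125 + 81/125 + 1 = 2 bits/symbol.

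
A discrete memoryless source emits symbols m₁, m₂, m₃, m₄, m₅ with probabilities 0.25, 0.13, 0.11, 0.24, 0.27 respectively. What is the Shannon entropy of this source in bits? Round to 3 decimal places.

2.237 bits

H = −Σ pᵢ log₂ pᵢ.
−0.25·log₂(0.25) = 0.5000
−0.13·log₂(0.13) = 0.3826
−0.11·log₂(0.11) = 0.3503
−0.24·log₂(0.24) = 0.4941
−0.27·log₂(0.27) = 0.5100
Sum ≈ 2.2371 → 2.237 bits.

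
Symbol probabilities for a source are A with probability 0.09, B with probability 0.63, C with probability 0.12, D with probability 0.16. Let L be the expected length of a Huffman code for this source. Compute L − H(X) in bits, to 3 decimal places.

0.057 bits

Entropy H = −Σ p log₂ p ≈ 1.5227 bits.
Huffman merges: 9/100+3/25→21/100; 4/25+21/100→37/100; 37/100+63/100→1. L = 79/50 ≈ 1.5800.
L − H = 1.5800 − 1.5227 = 0.057 bits.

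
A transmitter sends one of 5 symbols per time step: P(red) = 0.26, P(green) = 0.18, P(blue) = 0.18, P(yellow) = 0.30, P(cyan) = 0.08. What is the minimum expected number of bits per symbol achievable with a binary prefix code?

Repeatedly combine the two least-probable nodes; the expected code length is the sum of the merged weights.
merge 2/25 + 9/50 → 13/50
merge 9/50 + 13/50 → 11/25
merge 13/50 + 3/10 → 14/25
merge 11/25 + 14/25 → 1
L = 13/50 + 11/25 + 14/25 + 1 = 113/50 = 2.26 bits/symbol.

2.26 bits/symbol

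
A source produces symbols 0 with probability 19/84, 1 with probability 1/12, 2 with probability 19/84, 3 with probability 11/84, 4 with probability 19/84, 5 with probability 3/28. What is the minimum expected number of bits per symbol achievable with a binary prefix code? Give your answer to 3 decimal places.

Repeatedly combine the two least-probable nodes; the expected code length is the sum of the merged weights.
merge 1/12 + 3/28 → 4/21
merge 11/84 + 4/21 → 9/28
merge 19/84 + 19/84 → 19/42
merge 19/84 + 9/28 → 23/42
merge 19/42 + 23/42 → 1
L = 4/21 + 9/28 + 19/42 + 23/42 + 1 = 211/84 ≈ 2.512 bits/symbol.

2.512 bits/symbol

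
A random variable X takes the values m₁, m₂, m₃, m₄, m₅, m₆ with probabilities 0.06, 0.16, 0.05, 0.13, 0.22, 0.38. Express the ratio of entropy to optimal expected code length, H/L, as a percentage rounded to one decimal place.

96.9%

Entropy H = −Σ p log₂ p ≈ 2.2763 bits.
Huffman merges: 1/20+3/50→11/100; 11/100+13/100→6/25; 4/25+11/50→19/50; 6/25+19/50→31/50; 19/50+31/50→1. L = 47/20 ≈ 2.3500.
Efficiency = H/L = 2.2763/2.3500 = 96.9%.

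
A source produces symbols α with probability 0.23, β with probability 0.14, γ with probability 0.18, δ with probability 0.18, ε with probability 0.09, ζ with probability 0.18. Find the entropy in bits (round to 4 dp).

2.5334 bits

H = −Σ pᵢ log₂ pᵢ.
−0.23·log₂(0.23) = 0.4877
−0.14·log₂(0.14) = 0.3971
−0.18·log₂(0.18) = 0.4453
−0.18·log₂(0.18) = 0.4453
−0.09·log₂(0.09) = 0.3127
−0.18·log₂(0.18) = 0.4453
Sum ≈ 2.5334 → 2.5334 bits.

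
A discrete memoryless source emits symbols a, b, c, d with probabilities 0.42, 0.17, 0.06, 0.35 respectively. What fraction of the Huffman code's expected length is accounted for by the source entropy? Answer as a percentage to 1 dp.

95.8%

Entropy H = −Σ p log₂ p ≈ 1.7339 bits.
Huffman merges: 3/50+17/100→23/100; 23/100+7/20→29/50; 21/50+29/50→1. L = 181/100 ≈ 1.8100.
Efficiency = H/L = 1.7339/1.8100 = 95.8%.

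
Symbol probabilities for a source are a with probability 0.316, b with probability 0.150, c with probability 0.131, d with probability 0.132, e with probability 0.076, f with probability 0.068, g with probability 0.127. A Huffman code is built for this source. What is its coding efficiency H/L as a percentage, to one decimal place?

98.2%

Entropy H = −Σ p log₂ p ≈ 2.6299 bits.
Huffman merges: 17/250+19/250→18/125; 127/1000+131/1000→129/500; 33/250+18/125→69/250; 3/20+129/500→51/125; 69/250+79/250→74/125; 51/125+74/125→1. L = 1339/500 ≈ 2.6780.
Efficiency = H/L = 2.6299/2.6780 = 98.2%.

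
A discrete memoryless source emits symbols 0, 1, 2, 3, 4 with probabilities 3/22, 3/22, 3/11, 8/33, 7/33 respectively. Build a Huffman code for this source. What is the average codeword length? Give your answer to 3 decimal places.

2.273 bits/symbol

Repeatedly combine the two least-probable nodes; the expected code length is the sum of the merged weights.
merge 3/22 + 3/22 → 3/11
merge 7/33 + 8/33 → 5/11
merge 3/11 + 3/11 → 6/11
merge 5/11 + 6/11 → 1
L = 3/11 + 5/11 + 6/11 + 1 = 25/11 ≈ 2.273 bits/symbol.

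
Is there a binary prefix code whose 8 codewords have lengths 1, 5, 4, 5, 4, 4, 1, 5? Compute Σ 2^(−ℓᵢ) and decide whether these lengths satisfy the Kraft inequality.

1.28125; no

With common denominator 2^5 = 32: Σ 2^(−ℓᵢ) = 16/32 + 1/32 + 2/32 + 1/32 + 2/32 + 2/32 + 16/32 + 1/32 = 41/32 = 1.28125.
Kraft's inequality requires Σ ≤ 1; here Σ = 1.28125 > 1, so no such prefix code exists.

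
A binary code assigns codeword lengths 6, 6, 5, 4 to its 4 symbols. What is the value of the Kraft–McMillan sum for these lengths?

With common denominator 2^6 = 64: Σ 2^(−ℓᵢ) = 1/64 + 1/64 + 2/64 + 4/64 = 8/64 = 0.125.

0.125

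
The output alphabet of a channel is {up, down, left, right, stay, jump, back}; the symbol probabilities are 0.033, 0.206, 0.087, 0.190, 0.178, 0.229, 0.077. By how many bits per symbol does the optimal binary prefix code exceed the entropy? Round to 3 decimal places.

0.066 bits

Entropy H = −Σ p log₂ p ≈ 2.6087 bits.
Huffman merges: 33/1000+77/1000→11/100; 87/1000+11/100→197/1000; 89/500+19/100→46/125; 197/1000+103/500→403/1000; 229/1000+46/125→597/1000; 403/1000+597/1000→1. L = 107/40 ≈ 2.6750.
L − H = 2.6750 − 2.6087 = 0.066 bits.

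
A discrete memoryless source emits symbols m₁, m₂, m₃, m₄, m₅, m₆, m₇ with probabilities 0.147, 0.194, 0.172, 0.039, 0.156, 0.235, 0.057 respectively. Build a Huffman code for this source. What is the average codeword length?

Repeatedly combine the two least-probable nodes; the expected code length is the sum of the merged weights.
merge 39/1000 + 57/1000 → 12/125
merge 12/125 + 147/1000 → 243/1000
merge 39/250 + 43/250 → 41/125
merge 97/500 + 47/200 → 429/1000
merge 243/1000 + 41/125 → 571/1000
merge 429/1000 + 571/1000 → 1
L = 12/125 + 243/1000 + 41/125 + 429/1000 + 571/1000 + 1 = 2667/1000 = 2.667 bits/symbol.

2.667 bits/symbol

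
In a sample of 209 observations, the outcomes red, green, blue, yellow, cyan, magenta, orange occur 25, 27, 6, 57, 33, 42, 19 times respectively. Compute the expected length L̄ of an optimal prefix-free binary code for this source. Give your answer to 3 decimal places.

2.646 bits/symbol

Probabilities are the counts divided by 209.
Repeatedly combine the two least-probable nodes; the expected code length is the sum of the merged weights.
merge 6/209 + 1/11 → 25/209
merge 25/209 + 25/209 → 50/209
merge 27/209 + 3/19 → 60/209
merge 42/209 + 50/209 → 92/209
merge 3/11 + 60/209 → 117/209
merge 92/209 + 117/209 → 1
L = 25/209 + 50/209 + 60/209 + 92/209 + 117/209 + 1 = 553/209 ≈ 2.646 bits/symbol.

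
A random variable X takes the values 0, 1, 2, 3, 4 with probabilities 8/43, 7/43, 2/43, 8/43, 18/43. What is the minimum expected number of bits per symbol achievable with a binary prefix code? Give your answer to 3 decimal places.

Repeatedly combine the two least-probable nodes; the expected code length is the sum of the merged weights.
merge 2/43 + 7/43 → 9/43
merge 8/43 + 8/43 → 16/43
merge 9/43 + 16/43 → 25/43
merge 18/43 + 25/43 → 1
L = 9/43 + 16/43 + 25/43 + 1 = 93/43 ≈ 2.163 bits/symbol.

2.163 bits/symbol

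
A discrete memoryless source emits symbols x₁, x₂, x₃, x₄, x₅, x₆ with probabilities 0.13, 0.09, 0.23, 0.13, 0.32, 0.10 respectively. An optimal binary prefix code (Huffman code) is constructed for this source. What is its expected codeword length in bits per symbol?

2.45 bits/symbol

Repeatedly combine the two least-probable nodes; the expected code length is the sum of the merged weights.
merge 9/100 + 1/10 → 19/100
merge 13/100 + 13/100 → 13/50
merge 19/100 + 23/100 → 21/50
merge 13/50 + 8/25 → 29/50
merge 21/50 + 29/50 → 1
L = 19/100 + 13/50 + 21/50 + 29/50 + 1 = 49/20 = 2.45 bits/symbol.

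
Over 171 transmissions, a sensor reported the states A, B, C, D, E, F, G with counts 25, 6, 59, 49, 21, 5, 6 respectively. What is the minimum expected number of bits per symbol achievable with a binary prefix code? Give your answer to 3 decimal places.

Probabilities are the counts divided by 171.
Repeatedly combine the two least-probable nodes; the expected code length is the sum of the merged weights.
merge 5/171 + 2/57 → 11/171
merge 2/57 + 11/171 → 17/171
merge 17/171 + 7/57 → 2/9
merge 25/171 + 2/9 → 7/19
merge 49/171 + 59/171 → 12/19
merge 7/19 + 12/19 → 1
L = 11/171 + 17/171 + 2/9 + 7/19 + 12/19 + 1 = 136/57 ≈ 2.386 bits/symbol.

2.386 bits/symbol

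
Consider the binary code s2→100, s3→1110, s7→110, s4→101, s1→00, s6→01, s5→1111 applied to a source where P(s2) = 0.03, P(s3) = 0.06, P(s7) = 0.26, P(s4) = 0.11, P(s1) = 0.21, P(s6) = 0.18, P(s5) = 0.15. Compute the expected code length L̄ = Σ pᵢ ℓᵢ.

2.82 bits/symbol

L̄ = Σ pᵢ·ℓᵢ = 0.03·3 + 0.06·4 + 0.26·3 + 0.11·3 + 0.21·2 + 0.18·2 + 0.15·4 = 2.82 bits/symbol.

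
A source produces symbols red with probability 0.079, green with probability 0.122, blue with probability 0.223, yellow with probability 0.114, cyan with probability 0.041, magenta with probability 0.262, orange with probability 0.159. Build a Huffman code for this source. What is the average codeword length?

Repeatedly combine the two least-probable nodes; the expected code length is the sum of the merged weights.
merge 41/1000 + 79/1000 → 3/25
merge 57/500 + 3/25 → 117/500
merge 61/500 + 159/1000 → 281/1000
merge 223/1000 + 117/500 → 457/1000
merge 131/500 + 281/1000 → 543/1000
merge 457/1000 + 543/1000 → 1
L = 3/25 + 117/500 + 281/1000 + 457/1000 + 543/1000 + 1 = 527/200 = 2.635 bits/symbol.

2.635 bits/symbol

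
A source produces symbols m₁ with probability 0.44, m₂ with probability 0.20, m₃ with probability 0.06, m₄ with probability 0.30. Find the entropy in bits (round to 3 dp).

1.750 bits

H = −Σ pᵢ log₂ pᵢ.
−0.44·log₂(0.44) = 0.5211
−0.20·log₂(0.20) = 0.4644
−0.06·log₂(0.06) = 0.2435
−0.30·log₂(0.30) = 0.5211
Sum ≈ 1.7502 → 1.750 bits.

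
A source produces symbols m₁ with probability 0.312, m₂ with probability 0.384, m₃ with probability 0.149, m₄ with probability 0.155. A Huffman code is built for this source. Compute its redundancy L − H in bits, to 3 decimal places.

0.039 bits

Entropy H = −Σ p log₂ p ≈ 1.8807 bits.
Huffman merges: 149/1000+31/200→38/125; 38/125+39/125→77/125; 48/125+77/125→1. L = 48/25 ≈ 1.9200.
L − H = 1.9200 − 1.8807 = 0.039 bits.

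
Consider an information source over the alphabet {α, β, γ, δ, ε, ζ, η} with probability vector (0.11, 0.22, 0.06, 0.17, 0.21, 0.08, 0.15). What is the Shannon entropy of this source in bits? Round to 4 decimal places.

2.6839 bits

H = −Σ pᵢ log₂ pᵢ.
−0.11·log₂(0.11) = 0.3503
−0.22·log₂(0.22) = 0.4806
−0.06·log₂(0.06) = 0.2435
−0.17·log₂(0.17) = 0.4346
−0.21·log₂(0.21) = 0.4728
−0.08·log₂(0.08) = 0.2915
−0.15·log₂(0.15) = 0.4105
Sum ≈ 2.6839 → 2.6839 bits.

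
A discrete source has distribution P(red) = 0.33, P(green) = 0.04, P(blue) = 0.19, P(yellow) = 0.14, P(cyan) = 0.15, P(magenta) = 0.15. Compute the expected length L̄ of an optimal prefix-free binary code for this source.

Repeatedly combine the two least-probable nodes; the expected code length is the sum of the merged weights.
merge 1/25 + 7/50 → 9/50
merge 3/20 + 3/20 → 3/10
merge 9/50 + 19/100 → 37/100
merge 3/10 + 33/100 → 63/100
merge 37/100 + 63/100 → 1
L = 9/50 + 3/10 + 37/100 + 63/100 + 1 = 62/25 = 2.48 bits/symbol.

2.48 bits/symbol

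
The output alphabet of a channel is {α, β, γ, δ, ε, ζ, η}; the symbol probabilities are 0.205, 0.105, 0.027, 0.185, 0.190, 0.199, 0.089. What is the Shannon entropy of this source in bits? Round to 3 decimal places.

2.631 bits

H = −Σ pᵢ log₂ pᵢ.
−0.205·log₂(0.205) = 0.4687
−0.105·log₂(0.105) = 0.3414
−0.027·log₂(0.027) = 0.1407
−0.185·log₂(0.185) = 0.4504
−0.190·log₂(0.190) = 0.4552
−0.199·log₂(0.199) = 0.4635
−0.089·log₂(0.089) = 0.3106
Sum ≈ 2.6305 → 2.631 bits.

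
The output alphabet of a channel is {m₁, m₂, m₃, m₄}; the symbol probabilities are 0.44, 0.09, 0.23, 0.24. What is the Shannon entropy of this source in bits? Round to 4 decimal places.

H = −Σ pᵢ log₂ pᵢ.
−0.44·log₂(0.44) = 0.5211
−0.09·log₂(0.09) = 0.3127
−0.23·log₂(0.23) = 0.4877
−0.24·log₂(0.24) = 0.4941
Sum ≈ 1.8156 → 1.8156 bits.

1.8156 bits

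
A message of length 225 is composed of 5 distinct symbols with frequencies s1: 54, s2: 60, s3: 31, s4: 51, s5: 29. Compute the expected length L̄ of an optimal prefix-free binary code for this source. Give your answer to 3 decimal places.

2.267 bits/symbol

Probabilities are the counts divided by 225.
Repeatedly combine the two least-probable nodes; the expected code length is the sum of the merged weights.
merge 29/225 + 31/225 → 4/15
merge 17/75 + 6/25 → 7/15
merge 4/15 + 4/15 → 8/15
merge 7/15 + 8/15 → 1
L = 4/15 + 7/15 + 8/15 + 1 = 34/15 ≈ 2.267 bits/symbol.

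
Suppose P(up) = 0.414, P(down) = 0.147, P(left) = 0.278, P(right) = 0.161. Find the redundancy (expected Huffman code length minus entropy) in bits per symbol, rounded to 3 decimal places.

Entropy H = −Σ p log₂ p ≈ 1.8710 bits.
Huffman merges: 147/1000+161/1000→77/250; 139/500+77/250→293/500; 207/500+293/500→1. L = 947/500 ≈ 1.8940.
L − H = 1.8940 − 1.8710 = 0.023 bits.

0.023 bits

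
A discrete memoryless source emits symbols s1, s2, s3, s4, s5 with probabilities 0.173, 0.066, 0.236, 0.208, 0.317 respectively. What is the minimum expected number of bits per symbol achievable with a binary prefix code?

2.239 bits/symbol

Repeatedly combine the two least-probable nodes; the expected code length is the sum of the merged weights.
merge 33/500 + 173/1000 → 239/1000
merge 26/125 + 59/250 → 111/250
merge 239/1000 + 317/1000 → 139/250
merge 111/250 + 139/250 → 1
L = 239/1000 + 111/250 + 139/250 + 1 = 2239/1000 = 2.239 bits/symbol.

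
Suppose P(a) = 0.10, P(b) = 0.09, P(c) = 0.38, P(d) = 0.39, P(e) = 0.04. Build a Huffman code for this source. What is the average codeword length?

Repeatedly combine the two least-probable nodes; the expected code length is the sum of the merged weights.
merge 1/25 + 9/100 → 13/100
merge 1/10 + 13/100 → 23/100
merge 23/100 + 19/50 → 61/100
merge 39/100 + 61/100 → 1
L = 13/100 + 23/100 + 61/100 + 1 = 197/100 = 1.97 bits/symbol.

1.97 bits/symbol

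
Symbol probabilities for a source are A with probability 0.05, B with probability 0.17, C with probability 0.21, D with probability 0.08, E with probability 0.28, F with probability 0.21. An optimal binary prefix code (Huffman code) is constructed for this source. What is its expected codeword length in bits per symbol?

2.43 bits/symbol

Repeatedly combine the two least-probable nodes; the expected code length is the sum of the merged weights.
merge 1/20 + 2/25 → 13/100
merge 13/100 + 17/100 → 3/10
merge 21/100 + 21/100 → 21/50
merge 7/25 + 3/10 → 29/50
merge 21/50 + 29/50 → 1
L = 13/100 + 3/10 + 21/50 + 29/50 + 1 = 243/100 = 2.43 bits/symbol.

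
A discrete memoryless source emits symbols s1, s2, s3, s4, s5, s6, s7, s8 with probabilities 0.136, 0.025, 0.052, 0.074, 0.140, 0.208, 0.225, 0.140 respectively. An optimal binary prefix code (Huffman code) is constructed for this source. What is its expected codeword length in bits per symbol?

2.795 bits/symbol

Repeatedly combine the two least-probable nodes; the expected code length is the sum of the merged weights.
merge 1/40 + 13/250 → 77/1000
merge 37/500 + 77/1000 → 151/1000
merge 17/125 + 7/50 → 69/250
merge 7/50 + 151/1000 → 291/1000
merge 26/125 + 9/40 → 433/1000
merge 69/250 + 291/1000 → 567/1000
merge 433/1000 + 567/1000 → 1
L = 77/1000 + 151/1000 + 69/250 + 291/1000 + 433/1000 + 567/1000 + 1 = 559/200 = 2.795 bits/symbol.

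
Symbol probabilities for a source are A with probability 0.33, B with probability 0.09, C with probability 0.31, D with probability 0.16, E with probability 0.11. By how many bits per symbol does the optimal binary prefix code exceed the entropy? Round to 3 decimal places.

Entropy H = −Σ p log₂ p ≈ 2.1376 bits.
Huffman merges: 9/100+11/100→1/5; 4/25+1/5→9/25; 31/100+33/100→16/25; 9/25+16/25→1. L = 11/5 ≈ 2.2000.
L − H = 2.2000 − 2.1376 = 0.062 bits.

0.062 bits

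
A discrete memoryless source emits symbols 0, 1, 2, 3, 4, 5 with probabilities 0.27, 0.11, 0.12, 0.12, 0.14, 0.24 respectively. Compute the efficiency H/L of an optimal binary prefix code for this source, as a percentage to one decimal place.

99.8%

Entropy H = −Σ p log₂ p ≈ 2.4857 bits.
Huffman merges: 11/100+3/25→23/100; 3/25+7/50→13/50; 23/100+6/25→47/100; 13/50+27/100→53/100; 47/100+53/100→1. L = 249/100 ≈ 2.4900.
Efficiency = H/L = 2.4857/2.4900 = 99.8%.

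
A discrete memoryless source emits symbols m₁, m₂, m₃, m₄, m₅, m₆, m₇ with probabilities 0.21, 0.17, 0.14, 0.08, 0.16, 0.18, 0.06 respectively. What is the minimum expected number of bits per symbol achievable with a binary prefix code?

2.75 bits/symbol

Repeatedly combine the two least-probable nodes; the expected code length is the sum of the merged weights.
merge 3/50 + 2/25 → 7/50
merge 7/50 + 7/50 → 7/25
merge 4/25 + 17/100 → 33/100
merge 9/50 + 21/100 → 39/100
merge 7/25 + 33/100 → 61/100
merge 39/100 + 61/100 → 1
L = 7/50 + 7/25 + 33/100 + 39/100 + 61/100 + 1 = 11/4 = 2.75 bits/symbol.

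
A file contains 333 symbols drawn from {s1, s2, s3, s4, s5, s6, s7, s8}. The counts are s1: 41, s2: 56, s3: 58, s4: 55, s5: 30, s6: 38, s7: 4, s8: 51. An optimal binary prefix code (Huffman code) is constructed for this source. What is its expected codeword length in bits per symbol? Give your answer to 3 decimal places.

Probabilities are the counts divided by 333.
Repeatedly combine the two least-probable nodes; the expected code length is the sum of the merged weights.
merge 4/333 + 10/111 → 34/333
merge 34/333 + 38/333 → 8/37
merge 41/333 + 17/111 → 92/333
merge 55/333 + 56/333 → 1/3
merge 58/333 + 8/37 → 130/333
merge 92/333 + 1/3 → 203/333
merge 130/333 + 203/333 → 1
L = 34/333 + 8/37 + 92/333 + 1/3 + 130/333 + 203/333 + 1 = 325/111 ≈ 2.928 bits/symbol.

2.928 bits/symbol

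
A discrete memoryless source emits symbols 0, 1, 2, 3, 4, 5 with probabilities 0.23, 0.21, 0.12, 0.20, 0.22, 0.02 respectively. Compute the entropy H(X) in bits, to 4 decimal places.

2.3854 bits

H = −Σ pᵢ log₂ pᵢ.
−0.23·log₂(0.23) = 0.4877
−0.21·log₂(0.21) = 0.4728
−0.12·log₂(0.12) = 0.3671
−0.20·log₂(0.20) = 0.4644
−0.22·log₂(0.22) = 0.4806
−0.02·log₂(0.02) = 0.1129
Sum ≈ 2.3854 → 2.3854 bits.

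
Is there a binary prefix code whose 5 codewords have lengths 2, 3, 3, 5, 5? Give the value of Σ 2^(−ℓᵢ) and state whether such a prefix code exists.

0.5625; yes

With common denominator 2^5 = 32: Σ 2^(−ℓᵢ) = 8/32 + 4/32 + 4/32 + 1/32 + 1/32 = 18/32 = 0.5625.
Kraft's inequality requires Σ ≤ 1; here Σ = 0.5625 ≤ 1, so such a prefix code exists.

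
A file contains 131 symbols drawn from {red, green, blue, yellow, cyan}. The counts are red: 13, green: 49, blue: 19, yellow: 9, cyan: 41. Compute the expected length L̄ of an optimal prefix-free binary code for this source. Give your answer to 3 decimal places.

2.107 bits/symbol

Probabilities are the counts divided by 131.
Repeatedly combine the two least-probable nodes; the expected code length is the sum of the merged weights.
merge 9/131 + 13/131 → 22/131
merge 19/131 + 22/131 → 41/131
merge 41/131 + 41/131 → 82/131
merge 49/131 + 82/131 → 1
L = 22/131 + 41/131 + 82/131 + 1 = 276/131 ≈ 2.107 bits/symbol.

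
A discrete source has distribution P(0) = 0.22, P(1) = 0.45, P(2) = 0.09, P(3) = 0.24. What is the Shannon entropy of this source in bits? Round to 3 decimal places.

H = −Σ pᵢ log₂ pᵢ.
−0.22·log₂(0.22) = 0.4806
−0.45·log₂(0.45) = 0.5184
−0.09·log₂(0.09) = 0.3127
−0.24·log₂(0.24) = 0.4941
Sum ≈ 1.8058 → 1.806 bits.

1.806 bits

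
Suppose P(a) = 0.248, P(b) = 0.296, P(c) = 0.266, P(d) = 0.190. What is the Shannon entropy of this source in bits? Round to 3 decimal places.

1.982 bits

H = −Σ pᵢ log₂ pᵢ.
−0.248·log₂(0.248) = 0.4989
−0.296·log₂(0.296) = 0.5199
−0.266·log₂(0.266) = 0.5082
−0.190·log₂(0.190) = 0.4552
Sum ≈ 1.9822 → 1.982 bits.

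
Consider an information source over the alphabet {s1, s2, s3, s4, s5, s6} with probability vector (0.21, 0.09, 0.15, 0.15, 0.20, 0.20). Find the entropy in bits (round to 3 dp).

H = −Σ pᵢ log₂ pᵢ.
−0.21·log₂(0.21) = 0.4728
−0.09·log₂(0.09) = 0.3127
−0.15·log₂(0.15) = 0.4105
−0.15·log₂(0.15) = 0.4105
−0.20·log₂(0.20) = 0.4644
−0.20·log₂(0.20) = 0.4644
Sum ≈ 2.5353 → 2.535 bits.

2.535 bits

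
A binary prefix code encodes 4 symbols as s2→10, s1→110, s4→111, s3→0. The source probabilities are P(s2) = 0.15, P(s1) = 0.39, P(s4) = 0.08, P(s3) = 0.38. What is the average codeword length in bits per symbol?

L̄ = Σ pᵢ·ℓᵢ = 0.15·2 + 0.39·3 + 0.08·3 + 0.38·1 = 2.09 bits/symbol.

2.09 bits/symbol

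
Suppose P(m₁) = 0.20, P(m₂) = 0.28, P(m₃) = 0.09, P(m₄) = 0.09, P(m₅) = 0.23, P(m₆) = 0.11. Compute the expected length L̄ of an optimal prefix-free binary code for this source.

2.47 bits/symbol

Repeatedly combine the two least-probable nodes; the expected code length is the sum of the merged weights.
merge 9/100 + 9/100 → 9/50
merge 11/100 + 9/50 → 29/100
merge 1/5 + 23/100 → 43/100
merge 7/25 + 29/100 → 57/100
merge 43/100 + 57/100 → 1
L = 9/50 + 29/100 + 43/100 + 57/100 + 1 = 247/100 = 2.47 bits/symbol.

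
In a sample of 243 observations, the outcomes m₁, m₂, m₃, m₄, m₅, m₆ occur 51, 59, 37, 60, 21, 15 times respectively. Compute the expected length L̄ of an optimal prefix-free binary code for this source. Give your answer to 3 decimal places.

Probabilities are the counts divided by 243.
Repeatedly combine the two least-probable nodes; the expected code length is the sum of the merged weights.
merge 5/81 + 7/81 → 4/27
merge 4/27 + 37/243 → 73/243
merge 17/81 + 59/243 → 110/243
merge 20/81 + 73/243 → 133/243
merge 110/243 + 133/243 → 1
L = 4/27 + 73/243 + 110/243 + 133/243 + 1 = 595/243 ≈ 2.449 bits/symbol.

2.449 bits/symbol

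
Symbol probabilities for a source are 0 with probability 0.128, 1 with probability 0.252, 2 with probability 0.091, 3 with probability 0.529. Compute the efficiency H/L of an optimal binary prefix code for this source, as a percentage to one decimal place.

99.5%

Entropy H = −Σ p log₂ p ≈ 1.6814 bits.
Huffman merges: 91/1000+16/125→219/1000; 219/1000+63/250→471/1000; 471/1000+529/1000→1. L = 169/100 ≈ 1.6900.
Efficiency = H/L = 1.6814/1.6900 = 99.5%.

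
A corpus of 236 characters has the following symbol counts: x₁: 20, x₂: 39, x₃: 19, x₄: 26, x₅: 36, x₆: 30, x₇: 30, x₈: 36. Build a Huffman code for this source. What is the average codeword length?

Probabilities are the counts divided by 236.
Repeatedly combine the two least-probable nodes; the expected code length is the sum of the merged weights.
merge 19/236 + 5/59 → 39/236
merge 13/118 + 15/118 → 14/59
merge 15/118 + 9/59 → 33/118
merge 9/59 + 39/236 → 75/236
merge 39/236 + 14/59 → 95/236
merge 33/118 + 75/236 → 141/236
merge 95/236 + 141/236 → 1
L = 39/236 + 14/59 + 33/118 + 75/236 + 95/236 + 141/236 + 1 = 3 bits/symbol.

3 bits/symbol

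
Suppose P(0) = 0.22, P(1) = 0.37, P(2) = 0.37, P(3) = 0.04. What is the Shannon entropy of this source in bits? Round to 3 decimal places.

H = −Σ pᵢ log₂ pᵢ.
−0.22·log₂(0.22) = 0.4806
−0.37·log₂(0.37) = 0.5307
−0.37·log₂(0.37) = 0.5307
−0.04·log₂(0.04) = 0.1858
Sum ≈ 1.7278 → 1.728 bits.

1.728 bits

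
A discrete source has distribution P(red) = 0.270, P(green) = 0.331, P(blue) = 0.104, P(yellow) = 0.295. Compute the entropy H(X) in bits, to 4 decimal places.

H = −Σ pᵢ log₂ pᵢ.
−0.270·log₂(0.270) = 0.5100
−0.331·log₂(0.331) = 0.5280
−0.104·log₂(0.104) = 0.3396
−0.295·log₂(0.295) = 0.5196
Sum ≈ 1.8972 → 1.8972 bits.

1.8972 bits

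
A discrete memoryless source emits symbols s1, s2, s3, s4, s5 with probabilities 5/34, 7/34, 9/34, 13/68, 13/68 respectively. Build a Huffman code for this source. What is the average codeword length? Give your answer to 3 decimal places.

2.338 bits/symbol

Repeatedly combine the two least-probable nodes; the expected code length is the sum of the merged weights.
merge 5/34 + 13/68 → 23/68
merge 13/68 + 7/34 → 27/68
merge 9/34 + 23/68 → 41/68
merge 27/68 + 41/68 → 1
L = 23/68 + 27/68 + 41/68 + 1 = 159/68 ≈ 2.338 bits/symbol.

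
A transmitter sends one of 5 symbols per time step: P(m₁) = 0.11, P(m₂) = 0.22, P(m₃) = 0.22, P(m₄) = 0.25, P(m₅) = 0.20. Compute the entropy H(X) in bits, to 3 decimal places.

2.276 bits

H = −Σ pᵢ log₂ pᵢ.
−0.11·log₂(0.11) = 0.3503
−0.22·log₂(0.22) = 0.4806
−0.22·log₂(0.22) = 0.4806
−0.25·log₂(0.25) = 0.5000
−0.20·log₂(0.20) = 0.4644
Sum ≈ 2.2758 → 2.276 bits.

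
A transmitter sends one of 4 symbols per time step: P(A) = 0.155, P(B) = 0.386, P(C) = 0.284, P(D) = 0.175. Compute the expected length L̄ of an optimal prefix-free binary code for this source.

1.944 bits/symbol

Repeatedly combine the two least-probable nodes; the expected code length is the sum of the merged weights.
merge 31/200 + 7/40 → 33/100
merge 71/250 + 33/100 → 307/500
merge 193/500 + 307/500 → 1
L = 33/100 + 307/500 + 1 = 243/125 = 1.944 bits/symbol.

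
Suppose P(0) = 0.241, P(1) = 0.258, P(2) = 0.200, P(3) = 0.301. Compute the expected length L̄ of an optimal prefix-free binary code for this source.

2 bits/symbol

Repeatedly combine the two least-probable nodes; the expected code length is the sum of the merged weights.
merge 1/5 + 241/1000 → 441/1000
merge 129/500 + 301/1000 → 559/1000
merge 441/1000 + 559/1000 → 1
L = 441/1000 + 559/1000 + 1 = 2 bits/symbol.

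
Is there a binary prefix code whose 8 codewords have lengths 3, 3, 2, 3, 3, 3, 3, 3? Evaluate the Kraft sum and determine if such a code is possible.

1.125; no

With common denominator 2^3 = 8: Σ 2^(−ℓᵢ) = 1/8 + 1/8 + 2/8 + 1/8 + 1/8 + 1/8 + 1/8 + 1/8 = 9/8 = 1.125.
Kraft's inequality requires Σ ≤ 1; here Σ = 1.125 > 1, so no such prefix code exists.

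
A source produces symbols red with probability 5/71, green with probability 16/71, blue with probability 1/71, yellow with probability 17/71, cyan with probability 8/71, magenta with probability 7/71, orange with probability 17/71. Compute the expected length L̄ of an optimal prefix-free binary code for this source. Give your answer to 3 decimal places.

2.563 bits/symbol

Repeatedly combine the two least-probable nodes; the expected code length is the sum of the merged weights.
merge 1/71 + 5/71 → 6/71
merge 6/71 + 7/71 → 13/71
merge 8/71 + 13/71 → 21/71
merge 16/71 + 17/71 → 33/71
merge 17/71 + 21/71 → 38/71
merge 33/71 + 38/71 → 1
L = 6/71 + 13/71 + 21/71 + 33/71 + 38/71 + 1 = 182/71 ≈ 2.563 bits/symbol.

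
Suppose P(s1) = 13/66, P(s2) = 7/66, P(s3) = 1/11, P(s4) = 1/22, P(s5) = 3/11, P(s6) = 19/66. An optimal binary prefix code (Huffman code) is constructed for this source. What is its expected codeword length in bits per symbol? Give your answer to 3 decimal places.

Repeatedly combine the two least-probable nodes; the expected code length is the sum of the merged weights.
merge 1/22 + 1/11 → 3/22
merge 7/66 + 3/22 → 8/33
merge 13/66 + 8/33 → 29/66
merge 3/11 + 19/66 → 37/66
merge 29/66 + 37/66 → 1
L = 3/22 + 8/33 + 29/66 + 37/66 + 1 = 157/66 ≈ 2.379 bits/symbol.

2.379 bits/symbol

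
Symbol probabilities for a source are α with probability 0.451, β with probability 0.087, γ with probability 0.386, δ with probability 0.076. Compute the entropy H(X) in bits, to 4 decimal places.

H = −Σ pᵢ log₂ pᵢ.
−0.451·log₂(0.451) = 0.5181
−0.087·log₂(0.087) = 0.3065
−0.386·log₂(0.386) = 0.5301
−0.076·log₂(0.076) = 0.2826
Sum ≈ 1.6373 → 1.6373 bits.

1.6373 bits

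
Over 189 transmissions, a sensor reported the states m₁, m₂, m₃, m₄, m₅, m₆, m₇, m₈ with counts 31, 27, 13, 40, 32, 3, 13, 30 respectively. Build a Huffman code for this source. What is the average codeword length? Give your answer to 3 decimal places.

2.857 bits/symbol

Probabilities are the counts divided by 189.
Repeatedly combine the two least-probable nodes; the expected code length is the sum of the merged weights.
merge 1/63 + 13/189 → 16/189
merge 13/189 + 16/189 → 29/189
merge 1/7 + 29/189 → 8/27
merge 10/63 + 31/189 → 61/189
merge 32/189 + 40/189 → 8/21
merge 8/27 + 61/189 → 13/21
merge 8/21 + 13/21 → 1
L = 16/189 + 29/189 + 8/27 + 61/189 + 8/21 + 13/21 + 1 = 20/7 ≈ 2.857 bits/symbol.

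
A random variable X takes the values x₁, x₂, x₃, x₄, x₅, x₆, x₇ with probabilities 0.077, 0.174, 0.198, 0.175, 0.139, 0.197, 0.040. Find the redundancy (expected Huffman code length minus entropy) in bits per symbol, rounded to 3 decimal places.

0.052 bits

Entropy H = −Σ p log₂ p ≈ 2.6696 bits.
Huffman merges: 1/25+77/1000→117/1000; 117/1000+139/1000→32/125; 87/500+7/40→349/1000; 197/1000+99/500→79/200; 32/125+349/1000→121/200; 79/200+121/200→1. L = 1361/500 ≈ 2.7220.
L − H = 2.7220 − 2.6696 = 0.052 bits.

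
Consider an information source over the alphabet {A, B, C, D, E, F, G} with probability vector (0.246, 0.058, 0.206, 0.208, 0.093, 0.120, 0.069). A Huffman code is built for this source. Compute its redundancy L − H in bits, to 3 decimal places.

0.044 bits

Entropy H = −Σ p log₂ p ≈ 2.6286 bits.
Huffman merges: 29/500+69/1000→127/1000; 93/1000+3/25→213/1000; 127/1000+103/500→333/1000; 26/125+213/1000→421/1000; 123/500+333/1000→579/1000; 421/1000+579/1000→1. L = 2673/1000 ≈ 2.6730.
L − H = 2.6730 − 2.6286 = 0.044 bits.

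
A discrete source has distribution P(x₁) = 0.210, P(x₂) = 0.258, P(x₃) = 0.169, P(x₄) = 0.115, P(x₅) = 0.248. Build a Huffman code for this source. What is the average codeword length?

Repeatedly combine the two least-probable nodes; the expected code length is the sum of the merged weights.
merge 23/200 + 169/1000 → 71/250
merge 21/100 + 31/125 → 229/500
merge 129/500 + 71/250 → 271/500
merge 229/500 + 271/500 → 1
L = 71/250 + 229/500 + 271/500 + 1 = 571/250 = 2.284 bits/symbol.

2.284 bits/symbol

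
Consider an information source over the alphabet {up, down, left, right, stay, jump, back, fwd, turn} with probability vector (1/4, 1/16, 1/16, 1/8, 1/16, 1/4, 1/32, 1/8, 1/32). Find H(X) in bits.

Each probability is a power of 1/2, so log₂(1/p) is an integer.
H = Σ p·log₂(1/p) = 1/4·2 + 1/16·4 + 1/16·4 + 1/8·3 + 1/16·4 + 1/4·2 + 1/32·5 + 1/8·3 + 1/32·5 = 2.8125 bits.

2.8125 bits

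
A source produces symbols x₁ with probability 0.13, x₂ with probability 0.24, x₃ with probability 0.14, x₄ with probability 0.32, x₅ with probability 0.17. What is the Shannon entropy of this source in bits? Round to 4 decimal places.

H = −Σ pᵢ log₂ pᵢ.
−0.13·log₂(0.13) = 0.3826
−0.24·log₂(0.24) = 0.4941
−0.14·log₂(0.14) = 0.3971
−0.32·log₂(0.32) = 0.5260
−0.17·log₂(0.17) = 0.4346
Sum ≈ 2.2345 → 2.2345 bits.

2.2345 bits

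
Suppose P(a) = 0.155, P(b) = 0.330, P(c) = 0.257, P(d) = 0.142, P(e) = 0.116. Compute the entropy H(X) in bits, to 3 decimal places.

2.209 bits

H = −Σ pᵢ log₂ pᵢ.
−0.155·log₂(0.155) = 0.4169
−0.330·log₂(0.330) = 0.5278
−0.257·log₂(0.257) = 0.5038
−0.142·log₂(0.142) = 0.3999
−0.116·log₂(0.116) = 0.3605
Sum ≈ 2.2089 → 2.209 bits.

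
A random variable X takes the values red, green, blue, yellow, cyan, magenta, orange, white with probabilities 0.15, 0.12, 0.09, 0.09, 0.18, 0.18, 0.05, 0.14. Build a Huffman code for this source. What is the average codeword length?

2.96 bits/symbol

Repeatedly combine the two least-probable nodes; the expected code length is the sum of the merged weights.
merge 1/20 + 9/100 → 7/50
merge 9/100 + 3/25 → 21/100
merge 7/50 + 7/50 → 7/25
merge 3/20 + 9/50 → 33/100
merge 9/50 + 21/100 → 39/100
merge 7/25 + 33/100 → 61/100
merge 39/100 + 61/100 → 1
L = 7/50 + 21/100 + 7/25 + 33/100 + 39/100 + 61/100 + 1 = 74/25 = 2.96 bits/symbol.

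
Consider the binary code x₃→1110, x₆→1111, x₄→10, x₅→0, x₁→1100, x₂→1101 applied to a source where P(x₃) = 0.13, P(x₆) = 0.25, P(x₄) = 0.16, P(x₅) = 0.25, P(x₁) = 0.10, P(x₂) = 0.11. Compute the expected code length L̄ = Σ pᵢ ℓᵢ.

L̄ = Σ pᵢ·ℓᵢ = 0.13·4 + 0.25·4 + 0.16·2 + 0.25·1 + 0.10·4 + 0.11·4 = 2.93 bits/symbol.

2.93 bits/symbol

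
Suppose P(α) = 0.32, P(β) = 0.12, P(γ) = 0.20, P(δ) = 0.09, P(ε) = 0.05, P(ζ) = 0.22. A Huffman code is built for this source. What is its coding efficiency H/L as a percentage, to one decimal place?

98.6%

Entropy H = −Σ p log₂ p ≈ 2.3668 bits.
Huffman merges: 1/20+9/100→7/50; 3/25+7/50→13/50; 1/5+11/50→21/50; 13/50+8/25→29/50; 21/50+29/50→1. L = 12/5 ≈ 2.4000.
Efficiency = H/L = 2.3668/2.4000 = 98.6%.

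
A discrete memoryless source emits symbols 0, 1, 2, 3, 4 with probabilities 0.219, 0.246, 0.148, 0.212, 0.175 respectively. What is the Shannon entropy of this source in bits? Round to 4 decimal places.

2.3000 bits

H = −Σ pᵢ log₂ pᵢ.
−0.219·log₂(0.219) = 0.4798
−0.246·log₂(0.246) = 0.4977
−0.148·log₂(0.148) = 0.4079
−0.212·log₂(0.212) = 0.4744
−0.175·log₂(0.175) = 0.4401
Sum ≈ 2.3000 → 2.3000 bits.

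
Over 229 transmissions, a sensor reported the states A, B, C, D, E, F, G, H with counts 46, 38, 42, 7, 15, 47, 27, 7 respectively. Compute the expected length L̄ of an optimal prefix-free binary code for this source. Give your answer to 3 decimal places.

Probabilities are the counts divided by 229.
Repeatedly combine the two least-probable nodes; the expected code length is the sum of the merged weights.
merge 7/229 + 7/229 → 14/229
merge 14/229 + 15/229 → 29/229
merge 27/229 + 29/229 → 56/229
merge 38/229 + 42/229 → 80/229
merge 46/229 + 47/229 → 93/229
merge 56/229 + 80/229 → 136/229
merge 93/229 + 136/229 → 1
L = 14/229 + 29/229 + 56/229 + 80/229 + 93/229 + 136/229 + 1 = 637/229 ≈ 2.782 bits/symbol.

2.782 bits/symbol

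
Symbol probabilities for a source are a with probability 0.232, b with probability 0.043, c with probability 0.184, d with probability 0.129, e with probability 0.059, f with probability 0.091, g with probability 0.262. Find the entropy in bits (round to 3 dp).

2.577 bits

H = −Σ pᵢ log₂ pᵢ.
−0.232·log₂(0.232) = 0.4890
−0.043·log₂(0.043) = 0.1952
−0.184·log₂(0.184) = 0.4494
−0.129·log₂(0.129) = 0.3811
−0.059·log₂(0.059) = 0.2409
−0.091·log₂(0.091) = 0.3147
−0.262·log₂(0.262) = 0.5063
Sum ≈ 2.5766 → 2.577 bits.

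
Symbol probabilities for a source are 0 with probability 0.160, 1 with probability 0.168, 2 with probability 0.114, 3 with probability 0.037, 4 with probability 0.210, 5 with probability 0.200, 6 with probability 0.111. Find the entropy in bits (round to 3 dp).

H = −Σ pᵢ log₂ pᵢ.
−0.160·log₂(0.160) = 0.4230
−0.168·log₂(0.168) = 0.4323
−0.114·log₂(0.114) = 0.3571
−0.037·log₂(0.037) = 0.1760
−0.210·log₂(0.210) = 0.4728
−0.200·log₂(0.200) = 0.4644
−0.111·log₂(0.111) = 0.3520
Sum ≈ 2.6777 → 2.678 bits.

2.678 bits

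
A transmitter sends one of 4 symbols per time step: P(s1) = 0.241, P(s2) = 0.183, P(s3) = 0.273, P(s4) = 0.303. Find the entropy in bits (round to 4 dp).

H = −Σ pᵢ log₂ pᵢ.
−0.241·log₂(0.241) = 0.4947
−0.183·log₂(0.183) = 0.4484
−0.273·log₂(0.273) = 0.5113
−0.303·log₂(0.303) = 0.5220
Sum ≈ 1.9764 → 1.9764 bits.

1.9764 bits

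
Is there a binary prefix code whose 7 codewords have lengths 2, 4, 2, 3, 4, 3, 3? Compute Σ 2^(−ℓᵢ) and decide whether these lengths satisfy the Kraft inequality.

With common denominator 2^4 = 16: Σ 2^(−ℓᵢ) = 4/16 + 1/16 + 4/16 + 2/16 + 1/16 + 2/16 + 2/16 = 16/16 = 1.
Kraft's inequality requires Σ ≤ 1; here Σ = 1 ≤ 1, so such a prefix code exists.

1; yes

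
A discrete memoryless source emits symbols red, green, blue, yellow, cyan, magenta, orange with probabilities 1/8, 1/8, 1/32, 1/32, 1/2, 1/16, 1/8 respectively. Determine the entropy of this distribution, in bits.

Each probability is a power of 1/2, so log₂(1/p) is an integer.
H = Σ p·log₂(1/p) = 1/8·3 + 1/8·3 + 1/32·5 + 1/32·5 + 1/2·1 + 1/16·4 + 1/8·3 = 2.1875 bits.

2.1875 bits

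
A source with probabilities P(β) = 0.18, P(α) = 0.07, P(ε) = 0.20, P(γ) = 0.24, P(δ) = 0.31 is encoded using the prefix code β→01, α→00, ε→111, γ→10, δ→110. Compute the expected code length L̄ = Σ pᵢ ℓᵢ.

L̄ = Σ pᵢ·ℓᵢ = 0.18·2 + 0.07·2 + 0.20·3 + 0.24·2 + 0.31·3 = 2.51 bits/symbol.

2.51 bits/symbol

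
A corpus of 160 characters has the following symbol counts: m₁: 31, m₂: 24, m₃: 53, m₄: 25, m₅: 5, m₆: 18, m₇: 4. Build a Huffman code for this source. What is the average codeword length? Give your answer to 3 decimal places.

Probabilities are the counts divided by 160.
Repeatedly combine the two least-probable nodes; the expected code length is the sum of the merged weights.
merge 1/40 + 1/32 → 9/160
merge 9/160 + 9/80 → 27/160
merge 3/20 + 5/32 → 49/160
merge 27/160 + 31/160 → 29/80
merge 49/160 + 53/160 → 51/80
merge 29/80 + 51/80 → 1
L = 9/160 + 27/160 + 49/160 + 29/80 + 51/80 + 1 = 81/32 ≈ 2.531 bits/symbol.

2.531 bits/symbol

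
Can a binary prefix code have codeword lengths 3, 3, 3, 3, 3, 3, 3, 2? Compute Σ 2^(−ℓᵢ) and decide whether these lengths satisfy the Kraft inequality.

With common denominator 2^3 = 8: Σ 2^(−ℓᵢ) = 1/8 + 1/8 + 1/8 + 1/8 + 1/8 + 1/8 + 1/8 + 2/8 = 9/8 = 1.125.
Kraft's inequality requires Σ ≤ 1; here Σ = 1.125 > 1, so no such prefix code exists.

1.125; no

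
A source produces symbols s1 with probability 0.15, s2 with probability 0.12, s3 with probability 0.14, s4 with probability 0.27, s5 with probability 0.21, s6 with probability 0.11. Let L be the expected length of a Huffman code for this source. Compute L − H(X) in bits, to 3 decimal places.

Entropy H = −Σ p log₂ p ≈ 2.5079 bits.
Huffman merges: 11/100+3/25→23/100; 7/50+3/20→29/100; 21/100+23/100→11/25; 27/100+29/100→14/25; 11/25+14/25→1. L = 63/25 ≈ 2.5200.
L − H = 2.5200 − 2.5079 = 0.012 bits.

0.012 bits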